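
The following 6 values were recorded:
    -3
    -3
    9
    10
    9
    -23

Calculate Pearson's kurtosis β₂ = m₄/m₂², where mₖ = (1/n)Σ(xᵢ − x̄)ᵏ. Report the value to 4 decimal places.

x̄ = -0.1667
Σ(xᵢ − x̄)² = 808.8333 ⇒ m₂ = 134.80556
Σ(xᵢ − x̄)⁴ = 296751.1528 ⇒ m₄ = 49458.52546
m₂² = 18172.53781
β₂ = m₄/m₂² = 49458.52546 / 18172.53781 ≈ 2.7216

2.7216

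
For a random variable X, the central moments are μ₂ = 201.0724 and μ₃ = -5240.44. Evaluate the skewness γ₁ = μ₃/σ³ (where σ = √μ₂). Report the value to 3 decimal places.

σ = √μ₂ = √201.0724 = 14.18000
σ³ = μ₂^(3/2) = 2851.20663
γ₁ = μ₃/σ³ = -5240.44 / 2851.20663 ≈ -1.838

-1.838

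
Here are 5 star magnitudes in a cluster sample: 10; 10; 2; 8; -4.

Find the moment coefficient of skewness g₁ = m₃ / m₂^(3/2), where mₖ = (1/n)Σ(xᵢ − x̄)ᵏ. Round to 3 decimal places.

x̄ = (10 + 10 + 2 + 8 - 4) / 5 = 5.2000
deviations (xᵢ − x̄): 4.8000, 4.8000, -3.2000, 2.8000, -9.2000
Σ(xᵢ − x̄)² = 148.8000 ⇒ m₂ = 148.8000/5 = 29.76000
Σ(xᵢ − x̄)³ = -568.3200 ⇒ m₃ = -568.3200/5 = -113.66400
m₂^(3/2) = 29.76000^(1.5) = 162.34891
g₁ = m₃ / m₂^(3/2) = -113.66400 / 162.34891 ≈ -0.700

-0.700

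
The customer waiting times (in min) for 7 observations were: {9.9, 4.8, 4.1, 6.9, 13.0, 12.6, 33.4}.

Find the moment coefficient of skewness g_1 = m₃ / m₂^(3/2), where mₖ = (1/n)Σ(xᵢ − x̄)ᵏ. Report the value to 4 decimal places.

x̄ = (9.9 + 4.8 + 4.1 + 6.9 + 13.0 + 12.6 + 33.4) / 7 = 12.1000
deviations (xᵢ − x̄): -2.2000, -7.3000, -8.0000, -5.2000, 0.9000, 0.5000, 21.3000
Σ(xᵢ − x̄)² = 603.9200 ⇒ m₂ = 603.9200/7 = 86.27429
Σ(xᵢ − x̄)³ = 8612.1780 ⇒ m₃ = 8612.1780/7 = 1230.31114
m₂^(3/2) = 86.27429^(1.5) = 801.34966
g_1 = m₃ / m₂^(3/2) = 1230.31114 / 801.34966 ≈ 1.5353

1.5353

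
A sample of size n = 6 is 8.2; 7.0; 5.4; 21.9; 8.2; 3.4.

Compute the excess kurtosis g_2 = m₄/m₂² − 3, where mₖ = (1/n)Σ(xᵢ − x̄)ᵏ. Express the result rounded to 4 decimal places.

x̄ = 9.0167
Σ(xᵢ − x̄)² = 216.0083 ⇒ m₂ = 36.00139
Σ(xᵢ − x̄)⁴ = 28733.1856 ⇒ m₄ = 4788.86427
m₂² = 1296.10000
g_2 = m₄/m₂² − 3 = 3.69483 − 3 ≈ 0.6948

0.6948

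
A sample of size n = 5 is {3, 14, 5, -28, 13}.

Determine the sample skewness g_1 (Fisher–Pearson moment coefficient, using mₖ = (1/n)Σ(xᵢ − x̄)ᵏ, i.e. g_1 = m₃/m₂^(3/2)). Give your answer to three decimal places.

-1.213

x̄ = (3 + 14 + 5 - 28 + 13) / 5 = 1.4000
deviations (xᵢ − x̄): 1.6000, 12.6000, 3.6000, -29.4000, 11.6000
Σ(xᵢ − x̄)² = 1173.2000 ⇒ m₂ = 1173.2000/5 = 234.64000
Σ(xᵢ − x̄)³ = -21800.1600 ⇒ m₃ = -21800.1600/5 = -4360.03200
m₂^(3/2) = 234.64000^(1.5) = 3594.20691
g_1 = m₃ / m₂^(3/2) = -4360.03200 / 3594.20691 ≈ -1.213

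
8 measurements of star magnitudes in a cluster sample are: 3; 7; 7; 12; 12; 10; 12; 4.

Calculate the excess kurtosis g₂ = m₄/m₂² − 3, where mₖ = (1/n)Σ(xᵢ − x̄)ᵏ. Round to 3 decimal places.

x̄ = 8.3750
Σ(xᵢ − x̄)² = 93.8750 ⇒ m₂ = 11.73438
Σ(xᵢ − x̄)⁴ = 1733.1816 ⇒ m₄ = 216.64771
m₂² = 137.69556
g₂ = m₄/m₂² − 3 = 1.57338 − 3 ≈ -1.427

-1.427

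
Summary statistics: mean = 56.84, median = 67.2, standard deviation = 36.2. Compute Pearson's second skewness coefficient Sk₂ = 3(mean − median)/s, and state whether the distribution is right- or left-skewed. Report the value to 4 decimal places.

-0.8586, left-skewed

Sk₂ = 3(56.84 − 67.2) / 36.2 = 3 × -10.3600 / 36.2
    = -31.0800 / 36.2 ≈ -0.8586
Sk₂ < 0 ⇒ mean < median ⇒ left-skewed (negative skew).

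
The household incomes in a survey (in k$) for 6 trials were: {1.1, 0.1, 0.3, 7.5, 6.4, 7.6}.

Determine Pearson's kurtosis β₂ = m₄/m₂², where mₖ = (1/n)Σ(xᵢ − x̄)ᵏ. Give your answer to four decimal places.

1.0752

x̄ = 3.8333
Σ(xᵢ − x̄)² = 68.1133 ⇒ m₂ = 11.35222
Σ(xᵢ − x̄)⁴ = 831.3854 ⇒ m₄ = 138.56424
m₂² = 128.87295
β₂ = m₄/m₂² = 138.56424 / 128.87295 ≈ 1.0752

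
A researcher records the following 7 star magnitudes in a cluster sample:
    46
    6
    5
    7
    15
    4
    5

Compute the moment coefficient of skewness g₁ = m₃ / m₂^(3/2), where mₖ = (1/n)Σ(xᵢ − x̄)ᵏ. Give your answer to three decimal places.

x̄ = (46 + 6 + 5 + 7 + 15 + 4 + 5) / 7 = 12.5714
deviations (xᵢ − x̄): 33.4286, -6.5714, -7.5714, -5.5714, 2.4286, -8.5714, -7.5714
Σ(xᵢ − x̄)² = 1385.7143 ⇒ m₂ = 1385.7143/7 = 197.95918
Σ(xᵢ − x̄)³ = 35415.1837 ⇒ m₃ = 35415.1837/7 = 5059.31195
m₂^(3/2) = 197.95918^(1.5) = 2785.24550
g₁ = m₃ / m₂^(3/2) = 5059.31195 / 2785.24550 ≈ 1.816

1.816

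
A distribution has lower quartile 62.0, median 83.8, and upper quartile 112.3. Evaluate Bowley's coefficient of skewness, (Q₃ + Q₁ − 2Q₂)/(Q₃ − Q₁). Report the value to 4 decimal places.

0.1332

numerator: Q₃ + Q₁ − 2Q₂ = 112.3 + 62.0 − 2×83.8 = 6.7000
denominator: Q₃ − Q₁ = 112.3 − 62.0 = 50.3000
Bowley skewness = 6.7000 / 50.3000 ≈ 0.1332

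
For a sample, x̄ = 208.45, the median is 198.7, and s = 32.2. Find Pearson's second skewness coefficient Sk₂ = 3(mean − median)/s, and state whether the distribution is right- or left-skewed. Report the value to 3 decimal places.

Sk₂ = 3(208.45 − 198.7) / 32.2 = 3 × 9.7500 / 32.2
    = 29.2500 / 32.2 ≈ 0.908
Sk₂ > 0 ⇒ mean > median ⇒ right-skewed (positive skew).

0.908, right-skewed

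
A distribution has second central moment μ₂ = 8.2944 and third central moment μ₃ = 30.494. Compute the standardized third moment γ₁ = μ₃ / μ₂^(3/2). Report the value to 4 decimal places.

1.2765

σ = √μ₂ = √8.2944 = 2.88000
σ³ = μ₂^(3/2) = 23.88787
γ₁ = μ₃/σ³ = 30.494 / 23.88787 ≈ 1.2765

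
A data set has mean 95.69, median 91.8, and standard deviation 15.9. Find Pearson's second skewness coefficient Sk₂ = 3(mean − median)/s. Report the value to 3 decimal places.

Sk₂ = 3(95.69 − 91.8) / 15.9 = 3 × 3.8900 / 15.9
    = 11.6700 / 15.9 ≈ 0.734

0.734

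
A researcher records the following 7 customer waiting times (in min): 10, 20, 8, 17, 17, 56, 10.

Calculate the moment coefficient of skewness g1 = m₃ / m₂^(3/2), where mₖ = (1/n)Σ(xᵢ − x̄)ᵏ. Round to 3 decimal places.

x̄ = (10 + 20 + 8 + 17 + 17 + 56 + 10) / 7 = 19.7143
deviations (xᵢ − x̄): -9.7143, 0.2857, -11.7143, -2.7143, -2.7143, 36.2857, -9.7143
Σ(xᵢ − x̄)² = 1657.4286 ⇒ m₂ = 1657.4286/7 = 236.77551
Σ(xᵢ − x̄)³ = 44294.8163 ⇒ m₃ = 44294.8163/7 = 6327.83090
m₂^(3/2) = 236.77551^(1.5) = 3643.38589
g1 = m₃ / m₂^(3/2) = 6327.83090 / 3643.38589 ≈ 1.737

1.737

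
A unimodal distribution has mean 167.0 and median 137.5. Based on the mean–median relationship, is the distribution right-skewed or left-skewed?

mean − median = 167.0 − 137.5 = 29.5
mean > median ⇒ the longer tail is on the right ⇒ right-skewed (positively skewed).

right-skewed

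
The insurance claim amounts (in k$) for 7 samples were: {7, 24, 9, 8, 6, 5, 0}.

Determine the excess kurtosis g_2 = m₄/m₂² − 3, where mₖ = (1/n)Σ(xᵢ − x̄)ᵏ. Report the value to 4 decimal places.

x̄ = 8.4286
Σ(xᵢ − x̄)² = 333.7143 ⇒ m₂ = 47.67347
Σ(xᵢ − x̄)⁴ = 64015.4752 ⇒ m₄ = 9145.06789
m₂² = 2272.75968
g_2 = m₄/m₂² − 3 = 4.02377 − 3 ≈ 1.0238

1.0238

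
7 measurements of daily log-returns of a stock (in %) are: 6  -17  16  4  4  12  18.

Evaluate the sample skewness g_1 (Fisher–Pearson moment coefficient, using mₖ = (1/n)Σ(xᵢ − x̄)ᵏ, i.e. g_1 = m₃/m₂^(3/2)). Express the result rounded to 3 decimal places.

x̄ = (6 - 17 + 16 + 4 + 4 + 12 + 18) / 7 = 6.1429
deviations (xᵢ − x̄): -0.1429, -23.1429, 9.8571, -2.1429, -2.1429, 5.8571, 11.8571
Σ(xᵢ − x̄)² = 816.8571 ⇒ m₂ = 816.8571/7 = 116.69388
Σ(xᵢ − x̄)³ = -9589.1020 ⇒ m₃ = -9589.1020/7 = -1369.87172
m₂^(3/2) = 116.69388^(1.5) = 1260.58492
g_1 = m₃ / m₂^(3/2) = -1369.87172 / 1260.58492 ≈ -1.087

-1.087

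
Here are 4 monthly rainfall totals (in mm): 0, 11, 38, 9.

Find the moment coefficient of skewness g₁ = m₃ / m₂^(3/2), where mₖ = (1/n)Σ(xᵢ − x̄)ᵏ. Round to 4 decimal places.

x̄ = (0 + 11 + 38 + 9) / 4 = 14.5000
deviations (xᵢ − x̄): -14.5000, -3.5000, 23.5000, -5.5000
Σ(xᵢ − x̄)² = 805.0000 ⇒ m₂ = 805.0000/4 = 201.25000
Σ(xᵢ − x̄)³ = 9720.0000 ⇒ m₃ = 9720.0000/4 = 2430.00000
m₂^(3/2) = 201.25000^(1.5) = 2854.98502
g₁ = m₃ / m₂^(3/2) = 2430.00000 / 2854.98502 ≈ 0.8511

0.8511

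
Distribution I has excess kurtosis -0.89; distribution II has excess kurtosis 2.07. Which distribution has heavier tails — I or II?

Higher excess kurtosis ⇒ heavier tails relative to the normal distribution.
-0.89 vs 2.07: the larger is 2.07, so II has heavier tails. (II is leptokurtic — heavier-than-normal tails; the other is platykurtic.)

II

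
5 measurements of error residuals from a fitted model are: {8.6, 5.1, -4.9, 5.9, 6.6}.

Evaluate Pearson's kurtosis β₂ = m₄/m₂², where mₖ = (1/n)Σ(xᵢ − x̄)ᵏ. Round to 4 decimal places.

x̄ = 4.2600
Σ(xᵢ − x̄)² = 111.6120 ⇒ m₂ = 22.32240
Σ(xᵢ − x̄)⁴ = 7432.6436 ⇒ m₄ = 1486.52871
m₂² = 498.28954
β₂ = m₄/m₂² = 1486.52871 / 498.28954 ≈ 2.9833

2.9833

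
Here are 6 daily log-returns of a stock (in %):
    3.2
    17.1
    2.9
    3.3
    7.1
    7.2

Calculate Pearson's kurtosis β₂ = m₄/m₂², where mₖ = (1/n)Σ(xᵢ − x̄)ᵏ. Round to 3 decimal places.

3.288

x̄ = 6.8000
Σ(xᵢ − x̄)² = 146.7600 ⇒ m₂ = 24.46000
Σ(xᵢ − x̄)⁴ = 11804.4900 ⇒ m₄ = 1967.41500
m₂² = 598.29160
β₂ = m₄/m₂² = 1967.41500 / 598.29160 ≈ 3.288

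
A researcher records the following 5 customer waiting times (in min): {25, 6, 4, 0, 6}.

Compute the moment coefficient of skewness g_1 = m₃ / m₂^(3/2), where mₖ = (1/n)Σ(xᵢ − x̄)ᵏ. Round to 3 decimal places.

1.252

x̄ = (25 + 6 + 4 + 0 + 6) / 5 = 8.2000
deviations (xᵢ − x̄): 16.8000, -2.2000, -4.2000, -8.2000, -2.2000
Σ(xᵢ − x̄)² = 376.8000 ⇒ m₂ = 376.8000/5 = 75.36000
Σ(xᵢ − x̄)³ = 4094.8800 ⇒ m₃ = 4094.8800/5 = 818.97600
m₂^(3/2) = 75.36000^(1.5) = 654.20120
g_1 = m₃ / m₂^(3/2) = 818.97600 / 654.20120 ≈ 1.252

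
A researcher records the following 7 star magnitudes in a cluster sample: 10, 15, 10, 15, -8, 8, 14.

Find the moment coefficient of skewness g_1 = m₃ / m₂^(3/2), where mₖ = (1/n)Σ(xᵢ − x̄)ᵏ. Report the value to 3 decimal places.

-1.560

x̄ = (10 + 15 + 10 + 15 - 8 + 8 + 14) / 7 = 9.1429
deviations (xᵢ − x̄): 0.8571, 5.8571, 0.8571, 5.8571, -17.1429, -1.1429, 4.8571
Σ(xᵢ − x̄)² = 388.8571 ⇒ m₂ = 388.8571/7 = 55.55102
Σ(xᵢ − x̄)³ = -4521.6735 ⇒ m₃ = -4521.6735/7 = -645.95335
m₂^(3/2) = 55.55102^(1.5) = 414.03596
g_1 = m₃ / m₂^(3/2) = -645.95335 / 414.03596 ≈ -1.560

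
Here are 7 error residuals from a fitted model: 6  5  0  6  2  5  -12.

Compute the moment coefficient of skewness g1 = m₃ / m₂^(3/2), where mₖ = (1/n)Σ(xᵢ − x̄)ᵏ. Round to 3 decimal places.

-1.582

x̄ = (6 + 5 + 0 + 6 + 2 + 5 - 12) / 7 = 1.7143
deviations (xᵢ − x̄): 4.2857, 3.2857, -1.7143, 4.2857, 0.2857, 3.2857, -13.7143
Σ(xᵢ − x̄)² = 249.4286 ⇒ m₂ = 249.4286/7 = 35.63265
Σ(xᵢ − x̄)³ = -2356.0408 ⇒ m₃ = -2356.0408/7 = -336.57726
m₂^(3/2) = 35.63265^(1.5) = 212.70233
g1 = m₃ / m₂^(3/2) = -336.57726 / 212.70233 ≈ -1.582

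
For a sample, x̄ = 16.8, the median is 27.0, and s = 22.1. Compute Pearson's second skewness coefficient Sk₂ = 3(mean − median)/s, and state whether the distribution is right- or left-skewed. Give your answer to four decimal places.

Sk₂ = 3(16.8 − 27.0) / 22.1 = 3 × -10.2000 / 22.1
    = -30.6000 / 22.1 ≈ -1.3846
Sk₂ < 0 ⇒ mean < median ⇒ left-skewed (negative skew).

-1.3846, left-skewed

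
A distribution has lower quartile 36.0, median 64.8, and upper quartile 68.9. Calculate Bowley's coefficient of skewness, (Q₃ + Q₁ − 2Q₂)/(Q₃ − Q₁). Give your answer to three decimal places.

numerator: Q₃ + Q₁ − 2Q₂ = 68.9 + 36.0 − 2×64.8 = -24.7000
denominator: Q₃ − Q₁ = 68.9 − 36.0 = 32.9000
Bowley skewness = -24.7000 / 32.9000 ≈ -0.751

-0.751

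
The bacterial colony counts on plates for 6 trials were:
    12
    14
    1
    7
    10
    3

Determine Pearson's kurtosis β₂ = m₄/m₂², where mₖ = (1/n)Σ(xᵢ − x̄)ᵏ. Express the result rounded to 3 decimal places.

1.576

x̄ = 7.8333
Σ(xᵢ − x̄)² = 130.8333 ⇒ m₂ = 21.80556
Σ(xᵢ − x̄)⁴ = 4496.1528 ⇒ m₄ = 749.35880
m₂² = 475.48225
β₂ = m₄/m₂² = 749.35880 / 475.48225 ≈ 1.576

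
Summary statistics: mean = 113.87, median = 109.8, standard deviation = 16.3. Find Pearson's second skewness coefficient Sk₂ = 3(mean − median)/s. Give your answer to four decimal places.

Sk₂ = 3(113.87 − 109.8) / 16.3 = 3 × 4.0700 / 16.3
    = 12.2100 / 16.3 ≈ 0.7491

0.7491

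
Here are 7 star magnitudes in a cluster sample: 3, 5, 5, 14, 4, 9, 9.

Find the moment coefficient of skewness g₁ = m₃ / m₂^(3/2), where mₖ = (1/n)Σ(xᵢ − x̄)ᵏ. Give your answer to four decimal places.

x̄ = (3 + 5 + 5 + 14 + 4 + 9 + 9) / 7 = 7.0000
deviations (xᵢ − x̄): -4.0000, -2.0000, -2.0000, 7.0000, -3.0000, 2.0000, 2.0000
Σ(xᵢ − x̄)² = 90.0000 ⇒ m₂ = 90.0000/7 = 12.85714
Σ(xᵢ − x̄)³ = 252.0000 ⇒ m₃ = 252.0000/7 = 36.00000
m₂^(3/2) = 12.85714^(1.5) = 46.10167
g₁ = m₃ / m₂^(3/2) = 36.00000 / 46.10167 ≈ 0.7809

0.7809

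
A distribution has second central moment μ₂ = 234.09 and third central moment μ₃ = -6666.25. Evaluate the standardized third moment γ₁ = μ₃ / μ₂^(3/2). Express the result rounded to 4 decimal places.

σ = √μ₂ = √234.09 = 15.30000
σ³ = μ₂^(3/2) = 3581.57700
γ₁ = μ₃/σ³ = -6666.25 / 3581.57700 ≈ -1.8613

-1.8613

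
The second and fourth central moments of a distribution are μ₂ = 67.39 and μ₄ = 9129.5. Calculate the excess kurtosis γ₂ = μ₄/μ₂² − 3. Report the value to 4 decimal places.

-0.9897

μ₂² = 67.39² = 4541.41210
μ₄/μ₂² = 9129.5 / 4541.41210 = 2.01028
γ₂ = 2.01028 − 3 ≈ -0.9897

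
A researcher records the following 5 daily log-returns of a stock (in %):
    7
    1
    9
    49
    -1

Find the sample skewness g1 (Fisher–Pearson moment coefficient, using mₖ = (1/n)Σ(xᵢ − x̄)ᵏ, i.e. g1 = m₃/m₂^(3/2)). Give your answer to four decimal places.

x̄ = (7 + 1 + 9 + 49 - 1) / 5 = 13.0000
deviations (xᵢ − x̄): -6.0000, -12.0000, -4.0000, 36.0000, -14.0000
Σ(xᵢ − x̄)² = 1688.0000 ⇒ m₂ = 1688.0000/5 = 337.60000
Σ(xᵢ − x̄)³ = 41904.0000 ⇒ m₃ = 41904.0000/5 = 8380.80000
m₂^(3/2) = 337.60000^(1.5) = 6203.02679
g1 = m₃ / m₂^(3/2) = 8380.80000 / 6203.02679 ≈ 1.3511

1.3511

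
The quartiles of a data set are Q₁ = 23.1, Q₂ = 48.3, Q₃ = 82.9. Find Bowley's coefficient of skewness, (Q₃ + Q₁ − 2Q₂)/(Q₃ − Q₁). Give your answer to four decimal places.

numerator: Q₃ + Q₁ − 2Q₂ = 82.9 + 23.1 − 2×48.3 = 9.4000
denominator: Q₃ − Q₁ = 82.9 − 23.1 = 59.8000
Bowley skewness = 9.4000 / 59.8000 ≈ 0.1572

0.1572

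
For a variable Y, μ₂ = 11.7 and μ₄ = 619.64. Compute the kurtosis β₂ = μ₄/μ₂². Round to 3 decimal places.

4.527

μ₂² = 11.7² = 136.89000
μ₄/μ₂² = 619.64 / 136.89000 = 4.52655
β₂ ≈ 4.527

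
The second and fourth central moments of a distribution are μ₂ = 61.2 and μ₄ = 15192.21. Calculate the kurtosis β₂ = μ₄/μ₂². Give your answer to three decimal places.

μ₂² = 61.2² = 3745.44000
μ₄/μ₂² = 15192.21 / 3745.44000 = 4.05619
β₂ ≈ 4.056

4.056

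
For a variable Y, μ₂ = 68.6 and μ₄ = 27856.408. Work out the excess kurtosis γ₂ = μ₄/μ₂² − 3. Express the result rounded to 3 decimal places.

2.919

μ₂² = 68.6² = 4705.96000
μ₄/μ₂² = 27856.408 / 4705.96000 = 5.91939
γ₂ = 5.91939 − 3 ≈ 2.919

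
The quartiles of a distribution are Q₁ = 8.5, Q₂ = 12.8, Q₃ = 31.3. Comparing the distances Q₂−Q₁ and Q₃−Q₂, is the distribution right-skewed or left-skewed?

right-skewed

Q₂ − Q₁ = 4.3;  Q₃ − Q₂ = 18.5
Q₃ − Q₂ > Q₂ − Q₁ ⇒ the upper half is more spread out ⇒ right-skewed.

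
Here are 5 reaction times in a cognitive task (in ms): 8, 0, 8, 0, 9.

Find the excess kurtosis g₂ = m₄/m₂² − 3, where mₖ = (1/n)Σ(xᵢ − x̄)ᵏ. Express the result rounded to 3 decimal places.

-1.818

x̄ = 5.0000
Σ(xᵢ − x̄)² = 84.0000 ⇒ m₂ = 16.80000
Σ(xᵢ − x̄)⁴ = 1668.0000 ⇒ m₄ = 333.60000
m₂² = 282.24000
g₂ = m₄/m₂² − 3 = 1.18197 − 3 ≈ -1.818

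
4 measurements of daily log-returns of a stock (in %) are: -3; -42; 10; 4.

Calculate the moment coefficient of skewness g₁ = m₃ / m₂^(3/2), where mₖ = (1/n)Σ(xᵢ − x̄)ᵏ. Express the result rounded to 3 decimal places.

-0.982

x̄ = (-3 - 42 + 10 + 4) / 4 = -7.7500
deviations (xᵢ − x̄): 4.7500, -34.2500, 17.7500, 11.7500
Σ(xᵢ − x̄)² = 1648.7500 ⇒ m₂ = 1648.7500/4 = 412.18750
Σ(xᵢ − x̄)³ = -32855.6250 ⇒ m₃ = -32855.6250/4 = -8213.90625
m₂^(3/2) = 412.18750^(1.5) = 8368.39605
g₁ = m₃ / m₂^(3/2) = -8213.90625 / 8368.39605 ≈ -0.982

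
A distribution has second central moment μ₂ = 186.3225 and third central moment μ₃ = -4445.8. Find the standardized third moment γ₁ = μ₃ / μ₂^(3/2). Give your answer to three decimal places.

σ = √μ₂ = √186.3225 = 13.65000
σ³ = μ₂^(3/2) = 2543.30212
γ₁ = μ₃/σ³ = -4445.8 / 2543.30212 ≈ -1.748

-1.748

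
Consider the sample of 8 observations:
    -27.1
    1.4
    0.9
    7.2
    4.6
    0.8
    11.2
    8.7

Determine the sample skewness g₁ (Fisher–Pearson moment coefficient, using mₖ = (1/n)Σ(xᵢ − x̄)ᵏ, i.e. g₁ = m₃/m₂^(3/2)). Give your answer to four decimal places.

-1.8009

x̄ = (-27.1 + 1.4 + 0.9 + 7.2 + 4.6 + 0.8 + 11.2 + 8.7) / 8 = 0.9625
deviations (xᵢ − x̄): -28.0625, 0.4375, -0.0625, 6.2375, 3.6375, -0.1625, 10.2375, 7.7375
Σ(xᵢ − x̄)² = 1004.5388 ⇒ m₂ = 1004.5388/8 = 125.56734
Σ(xᵢ − x̄)³ = -20272.2500 ⇒ m₃ = -20272.2500/8 = -2534.03125
m₂^(3/2) = 125.56734^(1.5) = 1407.06792
g₁ = m₃ / m₂^(3/2) = -2534.03125 / 1407.06792 ≈ -1.8009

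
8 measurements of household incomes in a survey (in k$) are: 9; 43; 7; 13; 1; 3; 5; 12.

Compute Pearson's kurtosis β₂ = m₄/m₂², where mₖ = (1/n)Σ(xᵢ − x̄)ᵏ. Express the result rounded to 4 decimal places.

5.1011

x̄ = 11.6250
Σ(xᵢ − x̄)² = 1245.8750 ⇒ m₂ = 155.73438
Σ(xᵢ − x̄)⁴ = 989738.1816 ⇒ m₄ = 123717.27271
m₂² = 24253.19556
β₂ = m₄/m₂² = 123717.27271 / 24253.19556 ≈ 5.1011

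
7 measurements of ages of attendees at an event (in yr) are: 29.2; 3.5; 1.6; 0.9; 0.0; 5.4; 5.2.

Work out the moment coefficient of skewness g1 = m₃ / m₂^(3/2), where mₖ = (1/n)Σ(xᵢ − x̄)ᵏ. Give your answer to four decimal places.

x̄ = (29.2 + 3.5 + 1.6 + 0.9 + 0.0 + 5.4 + 5.2) / 7 = 6.5429
deviations (xᵢ − x̄): 22.6571, -3.0429, -4.9429, -5.6429, -6.5429, -1.1429, -1.3429
Σ(xᵢ − x̄)² = 624.7971 ⇒ m₂ = 624.7971/7 = 89.25673
Σ(xᵢ − x̄)³ = 11018.3334 ⇒ m₃ = 11018.3334/7 = 1574.04763
m₂^(3/2) = 89.25673^(1.5) = 843.25998
g1 = m₃ / m₂^(3/2) = 1574.04763 / 843.25998 ≈ 1.8666

1.8666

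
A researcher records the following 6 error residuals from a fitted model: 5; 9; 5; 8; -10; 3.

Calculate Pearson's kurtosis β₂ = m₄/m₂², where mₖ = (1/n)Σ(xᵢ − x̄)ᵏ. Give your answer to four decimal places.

3.5286

x̄ = 3.3333
Σ(xᵢ − x̄)² = 237.3333 ⇒ m₂ = 39.55556
Σ(xᵢ − x̄)⁴ = 33125.7778 ⇒ m₄ = 5520.96296
m₂² = 1564.64198
β₂ = m₄/m₂² = 5520.96296 / 1564.64198 ≈ 3.5286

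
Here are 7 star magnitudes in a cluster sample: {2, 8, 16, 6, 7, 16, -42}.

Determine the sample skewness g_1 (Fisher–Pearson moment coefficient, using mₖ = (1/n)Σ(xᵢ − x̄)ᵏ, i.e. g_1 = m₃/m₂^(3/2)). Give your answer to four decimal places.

-1.7557

x̄ = (2 + 8 + 16 + 6 + 7 + 16 - 42) / 7 = 1.8571
deviations (xᵢ − x̄): 0.1429, 6.1429, 14.1429, 4.1429, 5.1429, 14.1429, -43.8571
Σ(xᵢ − x̄)² = 2404.8571 ⇒ m₂ = 2404.8571/7 = 343.55102
Σ(xᵢ − x̄)³ = -78260.3265 ⇒ m₃ = -78260.3265/7 = -11180.04665
m₂^(3/2) = 343.55102^(1.5) = 6367.76261
g_1 = m₃ / m₂^(3/2) = -11180.04665 / 6367.76261 ≈ -1.7557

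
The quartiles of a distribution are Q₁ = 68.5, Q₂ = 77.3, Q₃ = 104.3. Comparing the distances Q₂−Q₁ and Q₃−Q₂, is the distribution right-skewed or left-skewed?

Q₂ − Q₁ = 8.8;  Q₃ − Q₂ = 27.0
Q₃ − Q₂ > Q₂ − Q₁ ⇒ the upper half is more spread out ⇒ right-skewed.

right-skewed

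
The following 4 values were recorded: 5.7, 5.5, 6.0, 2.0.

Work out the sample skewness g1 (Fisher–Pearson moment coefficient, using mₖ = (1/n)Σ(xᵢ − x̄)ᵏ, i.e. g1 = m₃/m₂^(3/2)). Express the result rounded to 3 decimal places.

-1.113

x̄ = (5.7 + 5.5 + 6.0 + 2.0) / 4 = 4.8000
deviations (xᵢ − x̄): 0.9000, 0.7000, 1.2000, -2.8000
Σ(xᵢ − x̄)² = 10.5800 ⇒ m₂ = 10.5800/4 = 2.64500
Σ(xᵢ − x̄)³ = -19.1520 ⇒ m₃ = -19.1520/4 = -4.78800
m₂^(3/2) = 2.64500^(1.5) = 4.30168
g1 = m₃ / m₂^(3/2) = -4.78800 / 4.30168 ≈ -1.113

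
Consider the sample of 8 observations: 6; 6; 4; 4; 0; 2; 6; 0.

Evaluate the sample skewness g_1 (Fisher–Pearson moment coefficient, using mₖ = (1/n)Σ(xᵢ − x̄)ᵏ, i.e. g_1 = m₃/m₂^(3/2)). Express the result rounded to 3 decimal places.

x̄ = (6 + 6 + 4 + 4 + 0 + 2 + 6 + 0) / 8 = 3.5000
deviations (xᵢ − x̄): 2.5000, 2.5000, 0.5000, 0.5000, -3.5000, -1.5000, 2.5000, -3.5000
Σ(xᵢ − x̄)² = 46.0000 ⇒ m₂ = 46.0000/8 = 5.75000
Σ(xᵢ − x̄)³ = -42.0000 ⇒ m₃ = -42.0000/8 = -5.25000
m₂^(3/2) = 5.75000^(1.5) = 13.78802
g_1 = m₃ / m₂^(3/2) = -5.25000 / 13.78802 ≈ -0.381

-0.381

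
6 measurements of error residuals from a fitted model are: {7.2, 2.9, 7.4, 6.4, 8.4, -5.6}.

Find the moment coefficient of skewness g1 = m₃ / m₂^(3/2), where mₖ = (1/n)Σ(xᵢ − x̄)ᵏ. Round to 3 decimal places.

-1.349

x̄ = (7.2 + 2.9 + 7.4 + 6.4 + 8.4 - 5.6) / 6 = 4.4500
deviations (xᵢ − x̄): 2.7500, -1.5500, 2.9500, 1.9500, 3.9500, -10.0500
Σ(xᵢ − x̄)² = 139.0750 ⇒ m₂ = 139.0750/6 = 23.17917
Σ(xᵢ − x̄)³ = -903.2850 ⇒ m₃ = -903.2850/6 = -150.54750
m₂^(3/2) = 23.17917^(1.5) = 111.59551
g1 = m₃ / m₂^(3/2) = -150.54750 / 111.59551 ≈ -1.349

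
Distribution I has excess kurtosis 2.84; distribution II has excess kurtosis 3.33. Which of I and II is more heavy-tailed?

Higher excess kurtosis ⇒ heavier tails relative to the normal distribution.
2.84 vs 3.33: the larger is 3.33, so II has heavier tails.

II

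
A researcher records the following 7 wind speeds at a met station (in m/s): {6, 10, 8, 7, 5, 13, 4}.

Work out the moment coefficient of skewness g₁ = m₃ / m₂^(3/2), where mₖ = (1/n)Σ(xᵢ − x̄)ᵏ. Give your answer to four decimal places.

0.6502

x̄ = (6 + 10 + 8 + 7 + 5 + 13 + 4) / 7 = 7.5714
deviations (xᵢ − x̄): -1.5714, 2.4286, 0.4286, -0.5714, -2.5714, 5.4286, -3.5714
Σ(xᵢ − x̄)² = 57.7143 ⇒ m₂ = 57.7143/7 = 8.24490
Σ(xᵢ − x̄)³ = 107.7551 ⇒ m₃ = 107.7551/7 = 15.39359
m₂^(3/2) = 8.24490^(1.5) = 23.67434
g₁ = m₃ / m₂^(3/2) = 15.39359 / 23.67434 ≈ 0.6502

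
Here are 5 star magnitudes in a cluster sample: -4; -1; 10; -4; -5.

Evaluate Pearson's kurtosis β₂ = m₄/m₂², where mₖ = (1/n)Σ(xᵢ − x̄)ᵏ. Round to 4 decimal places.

2.9474

x̄ = -0.8000
Σ(xᵢ − x̄)² = 154.8000 ⇒ m₂ = 30.96000
Σ(xᵢ − x̄)⁴ = 14125.7760 ⇒ m₄ = 2825.15520
m₂² = 958.52160
β₂ = m₄/m₂² = 2825.15520 / 958.52160 ≈ 2.9474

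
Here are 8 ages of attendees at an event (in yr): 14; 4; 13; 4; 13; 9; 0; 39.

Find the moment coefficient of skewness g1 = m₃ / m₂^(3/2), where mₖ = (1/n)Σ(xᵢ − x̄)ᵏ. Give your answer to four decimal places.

1.4772

x̄ = (14 + 4 + 13 + 4 + 13 + 9 + 0 + 39) / 8 = 12.0000
deviations (xᵢ − x̄): 2.0000, -8.0000, 1.0000, -8.0000, 1.0000, -3.0000, -12.0000, 27.0000
Σ(xᵢ − x̄)² = 1016.0000 ⇒ m₂ = 1016.0000/8 = 127.00000
Σ(xᵢ − x̄)³ = 16914.0000 ⇒ m₃ = 16914.0000/8 = 2114.25000
m₂^(3/2) = 127.00000^(1.5) = 1431.21731
g1 = m₃ / m₂^(3/2) = 2114.25000 / 1431.21731 ≈ 1.4772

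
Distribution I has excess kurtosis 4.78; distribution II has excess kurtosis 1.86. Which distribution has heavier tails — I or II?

I

Higher excess kurtosis ⇒ heavier tails relative to the normal distribution.
4.78 vs 1.86: the larger is 4.78, so I has heavier tails.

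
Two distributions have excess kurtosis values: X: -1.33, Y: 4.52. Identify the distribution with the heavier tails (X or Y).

Y

Higher excess kurtosis ⇒ heavier tails relative to the normal distribution.
-1.33 vs 4.52: the larger is 4.52, so Y has heavier tails. (Y is leptokurtic — heavier-than-normal tails; the other is platykurtic.)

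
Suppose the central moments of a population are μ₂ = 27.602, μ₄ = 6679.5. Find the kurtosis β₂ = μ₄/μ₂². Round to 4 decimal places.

μ₂² = 27.602² = 761.87040
μ₄/μ₂² = 6679.5 / 761.87040 = 8.76724
β₂ ≈ 8.7672

8.7672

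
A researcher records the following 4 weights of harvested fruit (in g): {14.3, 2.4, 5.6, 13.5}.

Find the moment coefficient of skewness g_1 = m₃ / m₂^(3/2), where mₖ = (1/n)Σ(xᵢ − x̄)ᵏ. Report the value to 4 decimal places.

x̄ = (14.3 + 2.4 + 5.6 + 13.5) / 4 = 8.9500
deviations (xᵢ − x̄): 5.3500, -6.5500, -3.3500, 4.5500
Σ(xᵢ − x̄)² = 103.4500 ⇒ m₂ = 103.4500/4 = 25.86250
Σ(xᵢ − x̄)³ = -71.2800 ⇒ m₃ = -71.2800/4 = -17.82000
m₂^(3/2) = 25.86250^(1.5) = 131.52423
g_1 = m₃ / m₂^(3/2) = -17.82000 / 131.52423 ≈ -0.1355

-0.1355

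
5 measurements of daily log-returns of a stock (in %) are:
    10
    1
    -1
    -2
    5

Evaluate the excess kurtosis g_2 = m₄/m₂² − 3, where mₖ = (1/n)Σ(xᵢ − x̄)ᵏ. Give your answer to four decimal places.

x̄ = 2.6000
Σ(xᵢ − x̄)² = 97.2000 ⇒ m₂ = 19.44000
Σ(xᵢ − x̄)⁴ = 3654.0960 ⇒ m₄ = 730.81920
m₂² = 377.91360
g_2 = m₄/m₂² − 3 = 1.93383 − 3 ≈ -1.0662

-1.0662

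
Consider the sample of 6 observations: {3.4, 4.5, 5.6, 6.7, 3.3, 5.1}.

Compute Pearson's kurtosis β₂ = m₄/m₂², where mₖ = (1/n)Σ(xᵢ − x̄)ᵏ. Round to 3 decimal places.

x̄ = 4.7667
Σ(xᵢ − x̄)² = 8.6333 ⇒ m₂ = 1.43889
Σ(xᵢ − x̄)⁴ = 22.5865 ⇒ m₄ = 3.76442
m₂² = 2.07040
β₂ = m₄/m₂² = 3.76442 / 2.07040 ≈ 1.818

1.818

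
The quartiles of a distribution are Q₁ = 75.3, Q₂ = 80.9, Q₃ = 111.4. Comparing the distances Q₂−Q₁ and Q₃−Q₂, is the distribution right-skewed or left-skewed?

right-skewed

Q₂ − Q₁ = 5.6;  Q₃ − Q₂ = 30.5
Q₃ − Q₂ > Q₂ − Q₁ ⇒ the upper half is more spread out ⇒ right-skewed.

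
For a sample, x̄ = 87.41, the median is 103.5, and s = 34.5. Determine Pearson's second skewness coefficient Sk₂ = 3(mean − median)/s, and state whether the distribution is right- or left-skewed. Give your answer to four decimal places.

-1.3991, left-skewed

Sk₂ = 3(87.41 − 103.5) / 34.5 = 3 × -16.0900 / 34.5
    = -48.2700 / 34.5 ≈ -1.3991
Sk₂ < 0 ⇒ mean < median ⇒ left-skewed (negative skew).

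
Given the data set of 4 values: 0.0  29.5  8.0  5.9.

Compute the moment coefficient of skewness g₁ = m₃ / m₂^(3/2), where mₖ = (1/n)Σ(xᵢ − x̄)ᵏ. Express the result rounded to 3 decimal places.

x̄ = (0.0 + 29.5 + 8.0 + 5.9) / 4 = 10.8500
deviations (xᵢ − x̄): -10.8500, 18.6500, -2.8500, -4.9500
Σ(xᵢ − x̄)² = 498.1700 ⇒ m₂ = 498.1700/4 = 124.54250
Σ(xᵢ − x̄)³ = 5065.1640 ⇒ m₃ = 5065.1640/4 = 1266.29100
m₂^(3/2) = 124.54250^(1.5) = 1389.87700
g₁ = m₃ / m₂^(3/2) = 1266.29100 / 1389.87700 ≈ 0.911

0.911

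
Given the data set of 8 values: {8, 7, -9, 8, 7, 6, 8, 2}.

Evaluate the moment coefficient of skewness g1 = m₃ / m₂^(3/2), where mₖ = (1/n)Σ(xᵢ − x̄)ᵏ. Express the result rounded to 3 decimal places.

-1.829

x̄ = (8 + 7 - 9 + 8 + 7 + 6 + 8 + 2) / 8 = 4.6250
deviations (xᵢ − x̄): 3.3750, 2.3750, -13.6250, 3.3750, 2.3750, 1.3750, 3.3750, -2.6250
Σ(xᵢ − x̄)² = 239.8750 ⇒ m₂ = 239.8750/8 = 29.98438
Σ(xᵢ − x̄)³ = -2402.7188 ⇒ m₃ = -2402.7188/8 = -300.33984
m₂^(3/2) = 29.98438^(1.5) = 164.18841
g1 = m₃ / m₂^(3/2) = -300.33984 / 164.18841 ≈ -1.829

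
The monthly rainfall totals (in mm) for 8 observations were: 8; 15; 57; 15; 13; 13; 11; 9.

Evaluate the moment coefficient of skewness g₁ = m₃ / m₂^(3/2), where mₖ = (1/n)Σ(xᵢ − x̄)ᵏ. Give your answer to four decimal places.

2.1526

x̄ = (8 + 15 + 57 + 15 + 13 + 13 + 11 + 9) / 8 = 17.6250
deviations (xᵢ − x̄): -9.6250, -2.6250, 39.3750, -2.6250, -4.6250, -4.6250, -6.6250, -8.6250
Σ(xᵢ − x̄)² = 1817.8750 ⇒ m₂ = 1817.8750/8 = 227.23438
Σ(xᵢ − x̄)³ = 58988.5313 ⇒ m₃ = 58988.5313/8 = 7373.56641
m₂^(3/2) = 227.23438^(1.5) = 3425.39804
g₁ = m₃ / m₂^(3/2) = 7373.56641 / 3425.39804 ≈ 2.1526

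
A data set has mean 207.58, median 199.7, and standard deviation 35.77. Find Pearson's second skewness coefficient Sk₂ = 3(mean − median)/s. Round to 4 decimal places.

Sk₂ = 3(207.58 − 199.7) / 35.77 = 3 × 7.8800 / 35.77
    = 23.6400 / 35.77 ≈ 0.6609

0.6609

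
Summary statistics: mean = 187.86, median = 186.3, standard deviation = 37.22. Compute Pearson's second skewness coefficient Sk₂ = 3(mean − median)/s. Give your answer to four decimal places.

0.1257

Sk₂ = 3(187.86 − 186.3) / 37.22 = 3 × 1.5600 / 37.22
    = 4.6800 / 37.22 ≈ 0.1257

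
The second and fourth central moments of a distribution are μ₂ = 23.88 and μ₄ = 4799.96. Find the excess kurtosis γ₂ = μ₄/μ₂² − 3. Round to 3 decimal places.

5.417

μ₂² = 23.88² = 570.25440
μ₄/μ₂² = 4799.96 / 570.25440 = 8.41723
γ₂ = 8.41723 − 3 ≈ 5.417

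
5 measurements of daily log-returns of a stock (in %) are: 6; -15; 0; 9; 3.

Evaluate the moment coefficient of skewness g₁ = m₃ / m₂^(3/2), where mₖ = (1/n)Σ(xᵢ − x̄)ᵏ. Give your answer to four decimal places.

x̄ = (6 - 15 + 0 + 9 + 3) / 5 = 0.6000
deviations (xᵢ − x̄): 5.4000, -15.6000, -0.6000, 8.4000, 2.4000
Σ(xᵢ − x̄)² = 349.2000 ⇒ m₂ = 349.2000/5 = 69.84000
Σ(xᵢ − x̄)³ = -3032.6400 ⇒ m₃ = -3032.6400/5 = -606.52800
m₂^(3/2) = 69.84000^(1.5) = 583.65518
g₁ = m₃ / m₂^(3/2) = -606.52800 / 583.65518 ≈ -1.0392

-1.0392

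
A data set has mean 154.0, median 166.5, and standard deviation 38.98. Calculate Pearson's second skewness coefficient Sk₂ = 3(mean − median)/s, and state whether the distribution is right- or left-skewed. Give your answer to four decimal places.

Sk₂ = 3(154.0 − 166.5) / 38.98 = 3 × -12.5000 / 38.98
    = -37.5000 / 38.98 ≈ -0.9620
Sk₂ < 0 ⇒ mean < median ⇒ left-skewed (negative skew).

-0.9620, left-skewed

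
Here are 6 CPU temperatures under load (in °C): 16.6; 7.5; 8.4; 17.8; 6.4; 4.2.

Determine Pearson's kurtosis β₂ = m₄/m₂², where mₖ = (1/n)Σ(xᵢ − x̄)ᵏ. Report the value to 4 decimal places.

1.5686

x̄ = 10.1500
Σ(xᵢ − x̄)² = 159.6750 ⇒ m₂ = 26.61250
Σ(xᵢ − x̄)⁴ = 6665.4363 ⇒ m₄ = 1110.90606
m₂² = 708.22516
β₂ = m₄/m₂² = 1110.90606 / 708.22516 ≈ 1.5686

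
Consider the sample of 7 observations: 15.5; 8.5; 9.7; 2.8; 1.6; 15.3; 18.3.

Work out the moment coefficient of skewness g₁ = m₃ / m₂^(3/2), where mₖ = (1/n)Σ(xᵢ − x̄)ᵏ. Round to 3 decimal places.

x̄ = (15.5 + 8.5 + 9.7 + 2.8 + 1.6 + 15.3 + 18.3) / 7 = 10.2429
deviations (xᵢ − x̄): 5.2571, -1.7429, -0.5429, -7.4429, -8.6429, 5.0571, 8.0571
Σ(xᵢ − x̄)² = 251.5571 ⇒ m₂ = 251.5571/7 = 35.93673
Σ(xᵢ − x̄)³ = -265.6926 ⇒ m₃ = -265.6926/7 = -37.95609
m₂^(3/2) = 35.93673^(1.5) = 215.43086
g₁ = m₃ / m₂^(3/2) = -37.95609 / 215.43086 ≈ -0.176

-0.176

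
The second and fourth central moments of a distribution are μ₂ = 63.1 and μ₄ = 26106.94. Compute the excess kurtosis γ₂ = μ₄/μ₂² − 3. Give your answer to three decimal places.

μ₂² = 63.1² = 3981.61000
μ₄/μ₂² = 26106.94 / 3981.61000 = 6.55688
γ₂ = 6.55688 − 3 ≈ 3.557

3.557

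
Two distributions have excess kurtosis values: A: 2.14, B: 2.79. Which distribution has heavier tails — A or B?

B

Higher excess kurtosis ⇒ heavier tails relative to the normal distribution.
2.14 vs 2.79: the larger is 2.79, so B has heavier tails.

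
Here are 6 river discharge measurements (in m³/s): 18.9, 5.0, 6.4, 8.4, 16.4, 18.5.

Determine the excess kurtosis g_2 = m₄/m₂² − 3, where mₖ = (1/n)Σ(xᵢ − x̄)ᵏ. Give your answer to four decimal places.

x̄ = 12.2667
Σ(xᵢ − x̄)² = 202.1133 ⇒ m₂ = 33.68556
Σ(xᵢ − x̄)⁴ = 7934.0724 ⇒ m₄ = 1322.34540
m₂² = 1134.71665
g_2 = m₄/m₂² − 3 = 1.16535 − 3 ≈ -1.8346

-1.8346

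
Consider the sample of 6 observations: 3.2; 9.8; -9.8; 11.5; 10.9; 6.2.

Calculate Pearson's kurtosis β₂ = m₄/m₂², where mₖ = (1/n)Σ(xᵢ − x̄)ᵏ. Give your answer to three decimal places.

3.151

x̄ = 5.3000
Σ(xᵢ − x̄)² = 323.2800 ⇒ m₂ = 53.88000
Σ(xᵢ − x̄)⁴ = 54879.8100 ⇒ m₄ = 9146.63500
m₂² = 2903.05440
β₂ = m₄/m₂² = 9146.63500 / 2903.05440 ≈ 3.151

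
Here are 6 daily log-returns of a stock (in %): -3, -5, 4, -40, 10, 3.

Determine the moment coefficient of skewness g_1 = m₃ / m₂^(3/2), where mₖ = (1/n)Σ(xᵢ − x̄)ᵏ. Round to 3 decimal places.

-1.435

x̄ = (-3 - 5 + 4 - 40 + 10 + 3) / 6 = -5.1667
deviations (xᵢ − x̄): 2.1667, 0.1667, 9.1667, -34.8333, 15.1667, 8.1667
Σ(xᵢ − x̄)² = 1598.8333 ⇒ m₂ = 1598.8333/6 = 266.47222
Σ(xᵢ − x̄)³ = -37451.5556 ⇒ m₃ = -37451.5556/6 = -6241.92593
m₂^(3/2) = 266.47222^(1.5) = 4349.88640
g_1 = m₃ / m₂^(3/2) = -6241.92593 / 4349.88640 ≈ -1.435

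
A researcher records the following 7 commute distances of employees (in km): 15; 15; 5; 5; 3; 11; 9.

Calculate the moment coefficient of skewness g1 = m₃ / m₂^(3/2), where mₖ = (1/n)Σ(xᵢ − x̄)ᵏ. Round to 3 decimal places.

x̄ = (15 + 15 + 5 + 5 + 3 + 11 + 9) / 7 = 9.0000
deviations (xᵢ − x̄): 6.0000, 6.0000, -4.0000, -4.0000, -6.0000, 2.0000, 0.0000
Σ(xᵢ − x̄)² = 144.0000 ⇒ m₂ = 144.0000/7 = 20.57143
Σ(xᵢ − x̄)³ = 96.0000 ⇒ m₃ = 96.0000/7 = 13.71429
m₂^(3/2) = 20.57143^(1.5) = 93.30323
g1 = m₃ / m₂^(3/2) = 13.71429 / 93.30323 ≈ 0.147

0.147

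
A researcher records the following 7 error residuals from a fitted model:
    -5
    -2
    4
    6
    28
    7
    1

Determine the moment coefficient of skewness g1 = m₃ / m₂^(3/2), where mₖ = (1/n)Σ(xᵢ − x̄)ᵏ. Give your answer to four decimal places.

x̄ = (-5 - 2 + 4 + 6 + 28 + 7 + 1) / 7 = 5.5714
deviations (xᵢ − x̄): -10.5714, -7.5714, -1.5714, 0.4286, 22.4286, 1.4286, -4.5714
Σ(xᵢ − x̄)² = 697.7143 ⇒ m₂ = 697.7143/7 = 99.67347
Σ(xᵢ − x̄)³ = 9570.6122 ⇒ m₃ = 9570.6122/7 = 1367.23032
m₂^(3/2) = 99.67347^(1.5) = 995.10604
g1 = m₃ / m₂^(3/2) = 1367.23032 / 995.10604 ≈ 1.3740

1.3740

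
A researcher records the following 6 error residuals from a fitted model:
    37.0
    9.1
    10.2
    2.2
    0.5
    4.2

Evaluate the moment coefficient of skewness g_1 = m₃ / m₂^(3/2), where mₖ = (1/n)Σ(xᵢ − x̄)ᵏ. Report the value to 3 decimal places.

1.483

x̄ = (37.0 + 9.1 + 10.2 + 2.2 + 0.5 + 4.2) / 6 = 10.5333
deviations (xᵢ − x̄): 26.4667, -1.4333, -0.3333, -8.3333, -10.0333, -6.3333
Σ(xᵢ − x̄)² = 912.8733 ⇒ m₂ = 912.8733/6 = 152.14556
Σ(xᵢ − x̄)³ = 16693.7324 ⇒ m₃ = 16693.7324/6 = 2782.28874
m₂^(3/2) = 152.14556^(1.5) = 1876.67430
g_1 = m₃ / m₂^(3/2) = 2782.28874 / 1876.67430 ≈ 1.483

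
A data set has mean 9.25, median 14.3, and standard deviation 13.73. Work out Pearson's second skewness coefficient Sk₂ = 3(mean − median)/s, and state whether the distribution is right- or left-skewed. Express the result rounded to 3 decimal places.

Sk₂ = 3(9.25 − 14.3) / 13.73 = 3 × -5.0500 / 13.73
    = -15.1500 / 13.73 ≈ -1.103
Sk₂ < 0 ⇒ mean < median ⇒ left-skewed (negative skew).

-1.103, left-skewed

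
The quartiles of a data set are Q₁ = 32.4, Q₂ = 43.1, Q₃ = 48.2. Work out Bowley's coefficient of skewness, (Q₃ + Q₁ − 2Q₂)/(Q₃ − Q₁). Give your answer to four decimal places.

-0.3544

numerator: Q₃ + Q₁ − 2Q₂ = 48.2 + 32.4 − 2×43.1 = -5.6000
denominator: Q₃ − Q₁ = 48.2 − 32.4 = 15.8000
Bowley skewness = -5.6000 / 15.8000 ≈ -0.3544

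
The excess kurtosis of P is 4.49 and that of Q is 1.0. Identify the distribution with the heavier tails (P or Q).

Higher excess kurtosis ⇒ heavier tails relative to the normal distribution.
4.49 vs 1.0: the larger is 4.49, so P has heavier tails.

P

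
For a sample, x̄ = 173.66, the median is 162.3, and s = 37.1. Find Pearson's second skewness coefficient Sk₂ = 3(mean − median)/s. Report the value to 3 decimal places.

Sk₂ = 3(173.66 − 162.3) / 37.1 = 3 × 11.3600 / 37.1
    = 34.0800 / 37.1 ≈ 0.919

0.919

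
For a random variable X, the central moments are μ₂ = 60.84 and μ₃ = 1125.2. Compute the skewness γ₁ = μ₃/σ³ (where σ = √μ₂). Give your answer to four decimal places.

2.3711

σ = √μ₂ = √60.84 = 7.80000
σ³ = μ₂^(3/2) = 474.55200
γ₁ = μ₃/σ³ = 1125.2 / 474.55200 ≈ 2.3711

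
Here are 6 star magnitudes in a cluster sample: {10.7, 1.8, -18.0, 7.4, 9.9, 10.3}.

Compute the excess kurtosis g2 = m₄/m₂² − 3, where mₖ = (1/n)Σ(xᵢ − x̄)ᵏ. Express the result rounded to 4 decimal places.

0.5540

x̄ = 3.6833
Σ(xᵢ − x̄)² = 619.1883 ⇒ m₂ = 103.19806
Σ(xᵢ − x̄)⁴ = 227094.5998 ⇒ m₄ = 37849.09997
m₂² = 10649.83867
g2 = m₄/m₂² − 3 = 3.55396 − 3 ≈ 0.5540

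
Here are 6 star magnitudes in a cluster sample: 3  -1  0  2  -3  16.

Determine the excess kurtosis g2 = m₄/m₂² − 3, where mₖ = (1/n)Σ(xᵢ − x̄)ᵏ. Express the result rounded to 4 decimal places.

0.5462

x̄ = 2.8333
Σ(xᵢ − x̄)² = 230.8333 ⇒ m₂ = 38.47222
Σ(xᵢ − x̄)⁴ = 31492.8194 ⇒ m₄ = 5248.80324
m₂² = 1480.11188
g2 = m₄/m₂² − 3 = 3.54622 − 3 ≈ 0.5462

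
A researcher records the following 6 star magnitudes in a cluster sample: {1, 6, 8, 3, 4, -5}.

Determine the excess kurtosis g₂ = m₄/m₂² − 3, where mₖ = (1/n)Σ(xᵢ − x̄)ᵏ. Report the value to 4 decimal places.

x̄ = 2.8333
Σ(xᵢ − x̄)² = 102.8333 ⇒ m₂ = 17.13889
Σ(xᵢ − x̄)⁴ = 4591.4861 ⇒ m₄ = 765.24769
m₂² = 293.74151
g₂ = m₄/m₂² − 3 = 2.60517 − 3 ≈ -0.3948

-0.3948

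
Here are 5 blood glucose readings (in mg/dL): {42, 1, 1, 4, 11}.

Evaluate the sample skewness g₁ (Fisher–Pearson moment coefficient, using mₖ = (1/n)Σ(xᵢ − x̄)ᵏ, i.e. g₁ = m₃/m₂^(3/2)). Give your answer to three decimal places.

x̄ = (42 + 1 + 1 + 4 + 11) / 5 = 11.8000
deviations (xᵢ − x̄): 30.2000, -10.8000, -10.8000, -7.8000, -0.8000
Σ(xᵢ − x̄)² = 1206.8000 ⇒ m₂ = 1206.8000/5 = 241.36000
Σ(xᵢ − x̄)³ = 24549.1200 ⇒ m₃ = 24549.1200/5 = 4909.82400
m₂^(3/2) = 241.36000^(1.5) = 3749.71229
g₁ = m₃ / m₂^(3/2) = 4909.82400 / 3749.71229 ≈ 1.309

1.309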